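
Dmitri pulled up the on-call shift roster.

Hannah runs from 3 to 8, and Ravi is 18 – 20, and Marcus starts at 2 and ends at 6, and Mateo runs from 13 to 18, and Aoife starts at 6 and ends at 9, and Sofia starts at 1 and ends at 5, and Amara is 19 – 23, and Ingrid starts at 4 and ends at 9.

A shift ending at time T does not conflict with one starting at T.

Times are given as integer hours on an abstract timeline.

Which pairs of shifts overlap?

Amara & Ravi, Aoife & Hannah, Aoife & Ingrid, Hannah & Ingrid, Hannah & Marcus, Hannah & Sofia, Ingrid & Marcus, Ingrid & Sofia, Marcus & Sofia

Two intervals overlap when each starts before the other ends.
Sorted by start: Sofia, Marcus, Hannah, Ingrid, Aoife, Mateo, Ravi, Amara.
Marcus starts before Sofia ends → Sofia and Marcus overlap.
Hannah starts before Sofia ends → Sofia and Hannah overlap.
Ingrid starts before Sofia ends → Sofia and Ingrid overlap.
Aoife starts after Sofia ends, so nothing later overlaps Sofia either.
Hannah starts before Marcus ends → Marcus and Hannah overlap.
Ingrid starts before Marcus ends → Marcus and Ingrid overlap.
Aoife starts exactly when Marcus ends (back-to-back, no overlap), so nothing later overlaps Marcus either.
Ingrid starts before Hannah ends → Hannah and Ingrid overlap.
Aoife starts before Hannah ends → Hannah and Aoife overlap.
Mateo starts after Hannah ends, so nothing later overlaps Hannah either.
Aoife starts before Ingrid ends → Ingrid and Aoife overlap.
Mateo starts after Ingrid ends, so nothing later overlaps Ingrid either.
Mateo starts after Aoife ends, so nothing later overlaps Aoife either.
Ravi starts exactly when Mateo ends (back-to-back, no overlap), so nothing later overlaps Mateo either.
Amara starts before Ravi ends → Ravi and Amara overlap.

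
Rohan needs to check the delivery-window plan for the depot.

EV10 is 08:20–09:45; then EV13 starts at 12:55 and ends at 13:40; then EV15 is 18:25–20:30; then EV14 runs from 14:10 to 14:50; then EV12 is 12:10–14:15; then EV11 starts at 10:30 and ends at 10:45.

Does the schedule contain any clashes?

Sorted by start: EV10, EV11, EV12, EV13, EV14, EV15.
EV11 starts after EV10 ends, so nothing later overlaps EV10 either.
EV12 starts after EV11 ends, so nothing later overlaps EV11 either.
EV13 starts before EV12 ends → EV12 and EV13 overlap.
That's a conflict, so the schedule is not conflict-free.

Yes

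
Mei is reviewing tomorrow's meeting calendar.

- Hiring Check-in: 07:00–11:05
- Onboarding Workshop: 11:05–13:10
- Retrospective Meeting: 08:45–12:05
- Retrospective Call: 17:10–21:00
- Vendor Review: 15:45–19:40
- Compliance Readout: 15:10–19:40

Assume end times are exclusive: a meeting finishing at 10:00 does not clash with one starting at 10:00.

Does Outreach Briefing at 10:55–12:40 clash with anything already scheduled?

Hiring Check-in: starts 07:00 before Outreach Briefing ends 12:40, and ends 11:05 after Outreach Briefing starts 10:55 → overlap.
Retrospective Meeting: starts 08:45 before Outreach Briefing ends 12:40, and ends 12:05 after Outreach Briefing starts 10:55 → overlap.
Onboarding Workshop: starts 11:05 before Outreach Briefing ends 12:40, and ends 13:10 after Outreach Briefing starts 10:55 → overlap.
Compliance Readout: starts 15:10 at or after Outreach Briefing ends 12:40 → clear.
Vendor Review: starts 15:45 at or after Outreach Briefing ends 12:40 → clear.
Retrospective Call: starts 17:10 at or after Outreach Briefing ends 12:40 → clear.
Outreach Briefing overlaps Hiring Check-in, Onboarding Workshop, Retrospective Meeting.

Yes — it overlaps Hiring Check-in, Onboarding Workshop, Retrospective Meeting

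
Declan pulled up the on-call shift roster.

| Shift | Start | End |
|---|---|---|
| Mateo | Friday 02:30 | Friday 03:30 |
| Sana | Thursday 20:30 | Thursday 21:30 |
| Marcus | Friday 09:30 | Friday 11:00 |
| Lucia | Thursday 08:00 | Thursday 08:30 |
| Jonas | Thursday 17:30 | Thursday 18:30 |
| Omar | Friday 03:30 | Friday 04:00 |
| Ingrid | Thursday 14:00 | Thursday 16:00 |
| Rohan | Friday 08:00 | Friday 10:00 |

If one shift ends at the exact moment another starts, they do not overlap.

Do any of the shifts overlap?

Yes

Check each pair: they overlap iff neither finishes before the other starts.
Sorted by start: Lucia, Ingrid, Jonas, Sana, Mateo, Omar, Rohan, Marcus.
Ingrid starts after Lucia ends; Lucia is clear from here.
Jonas starts after Ingrid ends; Ingrid is clear from here.
Sana starts after Jonas ends; Jonas is clear from here.
Mateo starts after Sana ends; Sana is clear from here.
Omar starts exactly when Mateo ends (back-to-back, no overlap); Mateo is clear from here.
Rohan starts after Omar ends; Omar is clear from here.
Marcus starts before Rohan ends → Rohan and Marcus overlap.
That's a conflict, so the schedule is not conflict-free.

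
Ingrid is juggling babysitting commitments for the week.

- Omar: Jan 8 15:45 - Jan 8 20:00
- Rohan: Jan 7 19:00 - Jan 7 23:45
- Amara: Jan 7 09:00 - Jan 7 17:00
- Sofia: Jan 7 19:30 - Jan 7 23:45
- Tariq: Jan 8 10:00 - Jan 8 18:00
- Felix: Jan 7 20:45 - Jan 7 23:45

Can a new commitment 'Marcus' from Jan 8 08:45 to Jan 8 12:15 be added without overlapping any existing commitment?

No — it overlaps Tariq

Amara: ends Jan 7 17:00 at or before Marcus starts Jan 8 08:45 → clear.
Rohan: ends Jan 7 23:45 at or before Marcus starts Jan 8 08:45 → clear.
Sofia: ends Jan 7 23:45 at or before Marcus starts Jan 8 08:45 → clear.
Felix: ends Jan 7 23:45 at or before Marcus starts Jan 8 08:45 → clear.
Tariq: starts Jan 8 10:00 before Marcus ends Jan 8 12:15, and ends Jan 8 18:00 after Marcus starts Jan 8 08:45 → overlap.
Omar: starts Jan 8 15:45 at or after Marcus ends Jan 8 12:15 → clear.
Marcus overlaps Tariq.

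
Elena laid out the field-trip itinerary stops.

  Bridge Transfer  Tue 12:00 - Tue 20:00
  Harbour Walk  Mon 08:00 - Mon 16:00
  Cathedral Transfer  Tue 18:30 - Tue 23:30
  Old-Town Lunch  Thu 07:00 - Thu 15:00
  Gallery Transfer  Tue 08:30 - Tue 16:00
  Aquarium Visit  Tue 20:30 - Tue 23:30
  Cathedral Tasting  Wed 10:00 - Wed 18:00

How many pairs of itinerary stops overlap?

3

Sorted by start: Harbour Walk, Gallery Transfer, Bridge Transfer, Cathedral Transfer, Aquarium Visit, Cathedral Tasting, Old-Town Lunch.
Gallery Transfer starts after Harbour Walk ends — done with Harbour Walk.
Bridge Transfer starts before Gallery Transfer ends → Gallery Transfer and Bridge Transfer overlap.
Cathedral Transfer starts after Gallery Transfer ends — done with Gallery Transfer.
Cathedral Transfer starts before Bridge Transfer ends → Bridge Transfer and Cathedral Transfer overlap.
Aquarium Visit starts after Bridge Transfer ends — done with Bridge Transfer.
Aquarium Visit starts before Cathedral Transfer ends → Cathedral Transfer and Aquarium Visit overlap.
Cathedral Tasting starts after Cathedral Transfer ends — done with Cathedral Transfer.
Cathedral Tasting starts after Aquarium Visit ends — done with Aquarium Visit.
Old-Town Lunch starts after Cathedral Tasting ends.
Overlapping pairs: Aquarium Visit & Cathedral Transfer, Bridge Transfer & Cathedral Transfer, Bridge Transfer & Gallery Transfer — 3 in total.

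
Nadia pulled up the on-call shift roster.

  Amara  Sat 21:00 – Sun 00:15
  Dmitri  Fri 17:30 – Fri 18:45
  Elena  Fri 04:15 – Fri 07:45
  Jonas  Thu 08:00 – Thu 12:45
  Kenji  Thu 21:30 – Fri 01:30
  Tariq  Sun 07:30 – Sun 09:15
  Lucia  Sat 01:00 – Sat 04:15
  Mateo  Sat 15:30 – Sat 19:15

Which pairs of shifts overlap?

no overlapping pairs

Check each pair: they overlap iff neither finishes before the other starts.
Sorted by start: Jonas, Kenji, Elena, Dmitri, Lucia, Mateo, Amara, Tariq.
Kenji starts after Jonas ends, so Jonas has no further overlaps.
Elena starts after Kenji ends, so Kenji has no further overlaps.
Dmitri starts after Elena ends, so Elena has no further overlaps.
Lucia starts after Dmitri ends, so Dmitri has no further overlaps.
Mateo starts after Lucia ends, so Lucia has no further overlaps.
Amara starts after Mateo ends, so Mateo has no further overlaps.
Tariq starts after Amara ends.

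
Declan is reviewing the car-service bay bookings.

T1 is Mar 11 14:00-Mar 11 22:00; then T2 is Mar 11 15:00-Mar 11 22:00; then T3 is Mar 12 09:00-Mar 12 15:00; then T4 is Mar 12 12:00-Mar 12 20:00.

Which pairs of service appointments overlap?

Sorted by start: T1, T2, T3, T4.
T2 starts before T1 ends → T1 and T2 overlap.
T3 starts after T1 ends, so nothing later overlaps T1 either.
T3 starts after T2 ends, so nothing later overlaps T2 either.
T4 starts before T3 ends → T3 and T4 overlap.

T1 & T2, T3 & T4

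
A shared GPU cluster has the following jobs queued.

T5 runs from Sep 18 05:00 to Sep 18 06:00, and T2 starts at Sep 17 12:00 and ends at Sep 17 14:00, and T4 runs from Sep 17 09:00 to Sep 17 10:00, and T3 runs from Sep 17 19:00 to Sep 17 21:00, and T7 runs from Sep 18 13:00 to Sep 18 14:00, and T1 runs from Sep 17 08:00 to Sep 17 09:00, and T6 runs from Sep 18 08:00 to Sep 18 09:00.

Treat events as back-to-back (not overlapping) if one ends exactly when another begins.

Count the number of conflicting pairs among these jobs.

0

Sorted by start: T1, T4, T2, T3, T5, T6, T7.
T4 starts exactly when T1 ends (back-to-back, no overlap); T1 is clear from here.
T2 starts after T4 ends; T4 is clear from here.
T3 starts after T2 ends; T2 is clear from here.
T5 starts after T3 ends; T3 is clear from here.
T6 starts after T5 ends; T5 is clear from here.
T7 starts after T6 ends.
No pair overlaps.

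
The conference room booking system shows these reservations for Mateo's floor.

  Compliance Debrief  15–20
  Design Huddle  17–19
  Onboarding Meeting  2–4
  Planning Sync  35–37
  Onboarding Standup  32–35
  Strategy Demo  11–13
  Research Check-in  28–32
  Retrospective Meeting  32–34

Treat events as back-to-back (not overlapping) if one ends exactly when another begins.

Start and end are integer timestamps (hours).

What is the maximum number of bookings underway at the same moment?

Sort all start/end points and keep a running count:
2 start Onboarding Meeting → 1
4 end Onboarding Meeting → 0
11 start Strategy Demo → 1
13 end Strategy Demo → 0
15 start Compliance Debrief → 1
17 start Design Huddle → 2
19 end Design Huddle → 1
20 end Compliance Debrief → 0
28 start Research Check-in → 1
32 end Research Check-in → 0
32 start Onboarding Standup → 1
32 start Retrospective Meeting → 2
34 end Retrospective Meeting → 1
35 end Onboarding Standup → 0
35 start Planning Sync → 1
37 end Planning Sync → 0
Peak is 2, at 17 (Compliance Debrief, Design Huddle).

2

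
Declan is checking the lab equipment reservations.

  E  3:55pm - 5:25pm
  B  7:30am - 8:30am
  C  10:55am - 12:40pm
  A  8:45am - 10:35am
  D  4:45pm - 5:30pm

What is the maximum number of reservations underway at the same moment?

Sort all start/end points and keep a running count:
7:30am start B → 1
8:30am end B → 0
8:45am start A → 1
10:35am end A → 0
10:55am start C → 1
12:40pm end C → 0
3:55pm start E → 1
4:45pm start D → 2
5:25pm end E → 1
5:30pm end D → 0
Peak is 2, at 4:45pm (D, E).

2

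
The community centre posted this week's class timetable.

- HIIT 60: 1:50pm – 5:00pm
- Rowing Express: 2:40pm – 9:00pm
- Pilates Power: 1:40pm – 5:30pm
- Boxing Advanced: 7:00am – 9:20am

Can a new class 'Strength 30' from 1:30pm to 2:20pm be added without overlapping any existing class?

No — it overlaps HIIT 60, Pilates Power

Boxing Advanced: ends 9:20am at or before Strength 30 starts 1:30pm → clear.
Pilates Power: starts 1:40pm before Strength 30 ends 2:20pm, and ends 5:30pm after Strength 30 starts 1:30pm → overlap.
HIIT 60: starts 1:50pm before Strength 30 ends 2:20pm, and ends 5:00pm after Strength 30 starts 1:30pm → overlap.
Rowing Express: starts 2:40pm at or after Strength 30 ends 2:20pm → clear.
Strength 30 overlaps HIIT 60, Pilates Power.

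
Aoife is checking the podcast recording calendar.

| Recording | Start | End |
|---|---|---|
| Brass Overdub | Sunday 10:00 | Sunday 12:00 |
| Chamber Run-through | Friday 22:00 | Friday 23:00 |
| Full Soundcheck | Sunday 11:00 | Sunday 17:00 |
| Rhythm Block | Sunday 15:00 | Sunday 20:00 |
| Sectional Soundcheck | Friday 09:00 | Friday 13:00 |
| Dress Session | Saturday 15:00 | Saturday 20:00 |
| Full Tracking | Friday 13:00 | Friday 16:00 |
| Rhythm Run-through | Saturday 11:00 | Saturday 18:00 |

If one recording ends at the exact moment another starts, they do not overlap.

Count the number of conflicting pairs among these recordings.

3

Sorted by start: Sectional Soundcheck, Full Tracking, Chamber Run-through, Rhythm Run-through, Dress Session, Brass Overdub, Full Soundcheck, Rhythm Block.
Full Tracking starts exactly when Sectional Soundcheck ends (back-to-back, no overlap); Sectional Soundcheck is clear from here.
Chamber Run-through starts after Full Tracking ends; Full Tracking is clear from here.
Rhythm Run-through starts after Chamber Run-through ends; Chamber Run-through is clear from here.
Dress Session starts before Rhythm Run-through ends → Rhythm Run-through and Dress Session overlap.
Brass Overdub starts after Rhythm Run-through ends; Rhythm Run-through is clear from here.
Brass Overdub starts after Dress Session ends; Dress Session is clear from here.
Full Soundcheck starts before Brass Overdub ends → Brass Overdub and Full Soundcheck overlap.
Rhythm Block starts after Brass Overdub ends.
Rhythm Block starts before Full Soundcheck ends → Full Soundcheck and Rhythm Block overlap.
Overlapping pairs: Brass Overdub & Full Soundcheck, Dress Session & Rhythm Run-through, Full Soundcheck & Rhythm Block — 3 in total.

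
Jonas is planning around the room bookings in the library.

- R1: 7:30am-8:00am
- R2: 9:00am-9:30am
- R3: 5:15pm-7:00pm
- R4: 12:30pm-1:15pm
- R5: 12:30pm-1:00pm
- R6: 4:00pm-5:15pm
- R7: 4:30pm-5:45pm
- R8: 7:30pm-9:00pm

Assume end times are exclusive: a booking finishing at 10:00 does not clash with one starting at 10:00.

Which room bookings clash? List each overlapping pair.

Two intervals overlap when each starts before the other ends.
Sorted by start: R1, R2, R4, R5, R6, R7, R3, R8.
R2 starts after R1 ends, so R1 has no further overlaps.
R4 starts after R2 ends, so R2 has no further overlaps.
R5 starts before R4 ends → R4 and R5 overlap.
R6 starts after R4 ends, so R4 has no further overlaps.
R6 starts after R5 ends, so R5 has no further overlaps.
R7 starts before R6 ends → R6 and R7 overlap.
R3 starts exactly when R6 ends (back-to-back, no overlap), so R6 has no further overlaps.
R3 starts before R7 ends → R7 and R3 overlap.
R8 starts after R7 ends.
R8 starts after R3 ends.

R3 & R7, R4 & R5, R6 & R7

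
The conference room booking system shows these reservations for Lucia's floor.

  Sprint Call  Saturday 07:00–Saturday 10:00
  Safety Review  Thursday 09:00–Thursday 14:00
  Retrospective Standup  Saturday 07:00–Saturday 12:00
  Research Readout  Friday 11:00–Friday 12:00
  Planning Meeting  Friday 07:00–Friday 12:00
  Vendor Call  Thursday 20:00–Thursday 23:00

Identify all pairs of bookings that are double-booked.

Check each pair: they overlap iff neither finishes before the other starts.
Sorted by start: Safety Review, Vendor Call, Planning Meeting, Research Readout, Sprint Call, Retrospective Standup.
Vendor Call starts after Safety Review ends; Safety Review is clear from here.
Planning Meeting starts after Vendor Call ends; Vendor Call is clear from here.
Research Readout starts before Planning Meeting ends → Planning Meeting and Research Readout overlap.
Sprint Call starts after Planning Meeting ends; Planning Meeting is clear from here.
Sprint Call starts after Research Readout ends; Research Readout is clear from here.
Retrospective Standup starts before Sprint Call ends → Sprint Call and Retrospective Standup overlap.

Planning Meeting & Research Readout, Retrospective Standup & Sprint Call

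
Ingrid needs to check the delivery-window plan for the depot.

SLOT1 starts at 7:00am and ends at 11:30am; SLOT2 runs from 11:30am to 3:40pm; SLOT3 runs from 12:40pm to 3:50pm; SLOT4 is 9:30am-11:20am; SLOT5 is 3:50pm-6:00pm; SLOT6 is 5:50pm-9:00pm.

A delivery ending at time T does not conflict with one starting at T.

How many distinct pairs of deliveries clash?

3

Check each pair: they overlap iff neither finishes before the other starts.
Sorted by start: SLOT1, SLOT4, SLOT2, SLOT3, SLOT5, SLOT6.
SLOT4 starts before SLOT1 ends → SLOT1 and SLOT4 overlap.
SLOT2 starts exactly when SLOT1 ends (back-to-back, no overlap); SLOT1 is clear from here.
SLOT2 starts after SLOT4 ends; SLOT4 is clear from here.
SLOT3 starts before SLOT2 ends → SLOT2 and SLOT3 overlap.
SLOT5 starts after SLOT2 ends; SLOT2 is clear from here.
SLOT5 starts exactly when SLOT3 ends (back-to-back, no overlap); SLOT3 is clear from here.
SLOT6 starts before SLOT5 ends → SLOT5 and SLOT6 overlap.
Overlapping pairs: SLOT1 & SLOT4, SLOT2 & SLOT3, SLOT5 & SLOT6 — 3 in total.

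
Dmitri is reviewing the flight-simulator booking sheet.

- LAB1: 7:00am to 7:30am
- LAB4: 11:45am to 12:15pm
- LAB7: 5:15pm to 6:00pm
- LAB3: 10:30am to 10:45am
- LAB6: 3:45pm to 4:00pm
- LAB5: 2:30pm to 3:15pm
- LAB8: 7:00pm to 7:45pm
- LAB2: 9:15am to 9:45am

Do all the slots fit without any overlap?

Yes

Two intervals overlap when each starts before the other ends.
Sorted by start: LAB1, LAB2, LAB3, LAB4, LAB5, LAB6, LAB7, LAB8.
LAB2 starts after LAB1 ends — done with LAB1.
LAB3 starts after LAB2 ends — done with LAB2.
LAB4 starts after LAB3 ends — done with LAB3.
LAB5 starts after LAB4 ends — done with LAB4.
LAB6 starts after LAB5 ends — done with LAB5.
LAB7 starts after LAB6 ends — done with LAB6.
LAB8 starts after LAB7 ends.
Every pair is clear; the schedule has no overlaps.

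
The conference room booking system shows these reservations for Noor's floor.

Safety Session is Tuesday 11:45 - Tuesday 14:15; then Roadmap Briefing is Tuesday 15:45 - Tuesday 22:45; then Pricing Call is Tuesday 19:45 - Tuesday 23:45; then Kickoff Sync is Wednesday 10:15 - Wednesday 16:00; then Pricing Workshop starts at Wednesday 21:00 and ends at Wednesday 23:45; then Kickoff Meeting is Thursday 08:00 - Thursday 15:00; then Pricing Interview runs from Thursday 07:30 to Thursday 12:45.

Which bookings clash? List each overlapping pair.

Kickoff Meeting & Pricing Interview, Pricing Call & Roadmap Briefing

Sorted by start: Safety Session, Roadmap Briefing, Pricing Call, Kickoff Sync, Pricing Workshop, Pricing Interview, Kickoff Meeting.
Roadmap Briefing starts after Safety Session ends — done with Safety Session.
Pricing Call starts before Roadmap Briefing ends → Roadmap Briefing and Pricing Call overlap.
Kickoff Sync starts after Roadmap Briefing ends — done with Roadmap Briefing.
Kickoff Sync starts after Pricing Call ends — done with Pricing Call.
Pricing Workshop starts after Kickoff Sync ends — done with Kickoff Sync.
Pricing Interview starts after Pricing Workshop ends — done with Pricing Workshop.
Kickoff Meeting starts before Pricing Interview ends → Pricing Interview and Kickoff Meeting overlap.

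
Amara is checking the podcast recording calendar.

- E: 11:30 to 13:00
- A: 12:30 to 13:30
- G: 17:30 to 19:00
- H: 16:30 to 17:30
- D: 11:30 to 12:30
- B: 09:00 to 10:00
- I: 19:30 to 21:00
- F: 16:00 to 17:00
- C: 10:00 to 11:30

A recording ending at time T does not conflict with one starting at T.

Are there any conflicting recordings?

Yes

Sorted by start: B, C, D, E, A, F, H, G, I.
C starts exactly when B ends (back-to-back, no overlap), so B has no further overlaps.
D starts exactly when C ends (back-to-back, no overlap), so C has no further overlaps.
E starts before D ends → D and E overlap.
That's a conflict, so the schedule is not conflict-free.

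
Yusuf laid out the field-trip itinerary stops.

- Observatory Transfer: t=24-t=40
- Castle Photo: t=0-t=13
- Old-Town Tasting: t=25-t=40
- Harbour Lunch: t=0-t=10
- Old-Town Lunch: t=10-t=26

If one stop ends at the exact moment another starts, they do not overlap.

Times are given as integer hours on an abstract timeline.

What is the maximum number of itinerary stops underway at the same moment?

Sort all start/end points and keep a running count:
t=0 start Castle Photo → 1
t=0 start Harbour Lunch → 2
t=10 end Harbour Lunch → 1
t=10 start Old-Town Lunch → 2
t=13 end Castle Photo → 1
t=24 start Observatory Transfer → 2
t=25 start Old-Town Tasting → 3
t=26 end Old-Town Lunch → 2
t=40 end Observatory Transfer → 1
t=40 end Old-Town Tasting → 0
Peak is 3, at t=25 (Observatory Transfer, Old-Town Lunch, Old-Town Tasting).

3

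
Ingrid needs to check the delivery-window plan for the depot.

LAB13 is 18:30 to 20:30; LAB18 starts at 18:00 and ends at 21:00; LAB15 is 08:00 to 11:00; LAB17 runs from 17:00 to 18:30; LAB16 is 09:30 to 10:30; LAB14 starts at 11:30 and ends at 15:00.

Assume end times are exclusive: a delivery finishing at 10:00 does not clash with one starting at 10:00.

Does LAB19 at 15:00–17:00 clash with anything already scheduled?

LAB15: ends 11:00 at or before LAB19 starts 15:00 → clear.
LAB16: ends 10:30 at or before LAB19 starts 15:00 → clear.
LAB14: ends 15:00 at or before LAB19 starts 15:00 → clear.
LAB17: starts 17:00 at or after LAB19 ends 17:00 → clear.
LAB18: starts 18:00 at or after LAB19 ends 17:00 → clear.
LAB13: starts 18:30 at or after LAB19 ends 17:00 → clear.

No — it doesn't clash with anything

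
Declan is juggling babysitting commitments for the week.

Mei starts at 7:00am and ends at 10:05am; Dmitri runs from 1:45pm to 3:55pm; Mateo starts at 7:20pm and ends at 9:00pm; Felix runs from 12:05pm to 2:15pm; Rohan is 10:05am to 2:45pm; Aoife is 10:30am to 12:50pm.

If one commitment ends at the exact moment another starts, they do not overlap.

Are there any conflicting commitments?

Sorted by start: Mei, Rohan, Aoife, Felix, Dmitri, Mateo.
Rohan starts exactly when Mei ends (back-to-back, no overlap), so Mei has no further overlaps.
Aoife starts before Rohan ends → Rohan and Aoife overlap.
That's a conflict, so the schedule is not conflict-free.

Yes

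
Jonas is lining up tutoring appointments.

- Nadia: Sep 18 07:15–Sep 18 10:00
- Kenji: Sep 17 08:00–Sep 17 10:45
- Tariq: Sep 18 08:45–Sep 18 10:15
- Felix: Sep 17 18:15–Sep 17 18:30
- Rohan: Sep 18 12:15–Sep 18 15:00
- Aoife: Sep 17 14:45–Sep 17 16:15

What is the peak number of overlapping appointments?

Sweep the timeline, counting +1 at each start and −1 at each end (ends before starts at a tie):
Sep 17 08:00 start Kenji → 1
Sep 17 10:45 end Kenji → 0
Sep 17 14:45 start Aoife → 1
Sep 17 16:15 end Aoife → 0
Sep 17 18:15 start Felix → 1
Sep 17 18:30 end Felix → 0
Sep 18 07:15 start Nadia → 1
Sep 18 08:45 start Tariq → 2
Sep 18 10:00 end Nadia → 1
Sep 18 10:15 end Tariq → 0
Sep 18 12:15 start Rohan → 1
Sep 18 15:00 end Rohan → 0
Peak is 2, at Sep 18 08:45 (Nadia, Tariq).

2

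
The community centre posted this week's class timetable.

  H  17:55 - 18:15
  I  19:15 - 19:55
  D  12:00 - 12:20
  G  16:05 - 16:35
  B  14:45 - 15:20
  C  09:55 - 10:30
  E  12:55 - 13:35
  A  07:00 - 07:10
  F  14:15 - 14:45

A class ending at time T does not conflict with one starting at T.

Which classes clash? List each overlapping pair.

Sorted by start: A, C, D, E, F, B, G, H, I.
C starts after A ends; A is clear from here.
D starts after C ends; C is clear from here.
E starts after D ends; D is clear from here.
F starts after E ends; E is clear from here.
B starts exactly when F ends (back-to-back, no overlap); F is clear from here.
G starts after B ends; B is clear from here.
H starts after G ends; G is clear from here.
I starts after H ends.

no overlapping pairs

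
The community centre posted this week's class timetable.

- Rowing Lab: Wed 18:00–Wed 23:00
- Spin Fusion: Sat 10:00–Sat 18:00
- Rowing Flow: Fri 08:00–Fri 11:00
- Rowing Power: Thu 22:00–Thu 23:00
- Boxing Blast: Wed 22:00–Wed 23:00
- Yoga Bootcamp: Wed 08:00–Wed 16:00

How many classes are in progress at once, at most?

Sort all start/end points and keep a running count:
Wed 08:00 start Yoga Bootcamp → 1
Wed 16:00 end Yoga Bootcamp → 0
Wed 18:00 start Rowing Lab → 1
Wed 22:00 start Boxing Blast → 2
Wed 23:00 end Boxing Blast → 1
Wed 23:00 end Rowing Lab → 0
Thu 22:00 start Rowing Power → 1
Thu 23:00 end Rowing Power → 0
Fri 08:00 start Rowing Flow → 1
Fri 11:00 end Rowing Flow → 0
Sat 10:00 start Spin Fusion → 1
Sat 18:00 end Spin Fusion → 0
Peak is 2, at Wed 22:00 (Boxing Blast, Rowing Lab).

2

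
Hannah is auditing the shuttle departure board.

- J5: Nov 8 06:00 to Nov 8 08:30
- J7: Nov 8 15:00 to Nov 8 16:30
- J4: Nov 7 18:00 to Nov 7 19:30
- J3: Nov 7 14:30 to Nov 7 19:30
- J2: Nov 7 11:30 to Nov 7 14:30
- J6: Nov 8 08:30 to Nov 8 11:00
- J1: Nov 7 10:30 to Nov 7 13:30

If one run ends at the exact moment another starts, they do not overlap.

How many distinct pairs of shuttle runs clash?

Sorted by start: J1, J2, J3, J4, J5, J6, J7.
J2 starts before J1 ends → J1 and J2 overlap.
J3 starts after J1 ends; J1 is clear from here.
J3 starts exactly when J2 ends (back-to-back, no overlap); J2 is clear from here.
J4 starts before J3 ends → J3 and J4 overlap.
J5 starts after J3 ends; J3 is clear from here.
J5 starts after J4 ends; J4 is clear from here.
J6 starts exactly when J5 ends (back-to-back, no overlap); J5 is clear from here.
J7 starts after J6 ends.
Overlapping pairs: J1 & J2, J3 & J4 — 2 in total.

2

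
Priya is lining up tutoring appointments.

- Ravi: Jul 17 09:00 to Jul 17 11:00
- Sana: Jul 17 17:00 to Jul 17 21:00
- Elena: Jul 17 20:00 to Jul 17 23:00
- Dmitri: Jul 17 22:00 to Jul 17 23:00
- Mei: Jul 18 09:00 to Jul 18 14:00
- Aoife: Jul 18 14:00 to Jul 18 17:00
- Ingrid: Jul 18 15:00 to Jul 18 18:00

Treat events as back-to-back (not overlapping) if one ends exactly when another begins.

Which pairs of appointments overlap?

Aoife & Ingrid, Dmitri & Elena, Elena & Sana

Sorted by start: Ravi, Sana, Elena, Dmitri, Mei, Aoife, Ingrid.
Sana starts after Ravi ends, so nothing later overlaps Ravi either.
Elena starts before Sana ends → Sana and Elena overlap.
Dmitri starts after Sana ends, so nothing later overlaps Sana either.
Dmitri starts before Elena ends → Elena and Dmitri overlap.
Mei starts after Elena ends, so nothing later overlaps Elena either.
Mei starts after Dmitri ends, so nothing later overlaps Dmitri either.
Aoife starts exactly when Mei ends (back-to-back, no overlap), so nothing later overlaps Mei either.
Ingrid starts before Aoife ends → Aoife and Ingrid overlap.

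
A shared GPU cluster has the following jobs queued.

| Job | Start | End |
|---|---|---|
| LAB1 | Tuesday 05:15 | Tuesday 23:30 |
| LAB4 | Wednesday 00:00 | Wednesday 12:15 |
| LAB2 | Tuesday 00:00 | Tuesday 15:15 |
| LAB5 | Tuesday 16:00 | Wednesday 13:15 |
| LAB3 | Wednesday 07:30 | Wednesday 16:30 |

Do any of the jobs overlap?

Check each pair: they overlap iff neither finishes before the other starts.
Sorted by start: LAB2, LAB1, LAB5, LAB4, LAB3.
LAB1 starts before LAB2 ends → LAB2 and LAB1 overlap.
That's a conflict, so the schedule is not conflict-free.

Yes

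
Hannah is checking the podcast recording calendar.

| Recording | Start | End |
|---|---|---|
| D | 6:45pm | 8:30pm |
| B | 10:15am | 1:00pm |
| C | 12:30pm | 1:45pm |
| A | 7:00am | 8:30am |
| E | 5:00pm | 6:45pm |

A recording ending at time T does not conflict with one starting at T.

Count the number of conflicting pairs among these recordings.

1

Sorted by start: A, B, C, E, D.
B starts after A ends — done with A.
C starts before B ends → B and C overlap.
E starts after B ends — done with B.
E starts after C ends — done with C.
D starts exactly when E ends (back-to-back, no overlap).
Overlapping pairs: B & C — 1 in total.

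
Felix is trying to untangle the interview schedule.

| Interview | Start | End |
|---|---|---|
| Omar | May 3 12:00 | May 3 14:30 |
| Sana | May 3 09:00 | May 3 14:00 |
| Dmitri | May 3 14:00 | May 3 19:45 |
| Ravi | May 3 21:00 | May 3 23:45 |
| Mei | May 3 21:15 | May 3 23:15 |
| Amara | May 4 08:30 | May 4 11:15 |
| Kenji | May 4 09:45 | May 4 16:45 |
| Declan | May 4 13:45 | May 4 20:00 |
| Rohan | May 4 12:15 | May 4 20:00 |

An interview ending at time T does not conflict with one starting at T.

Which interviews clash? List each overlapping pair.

Sorted by start: Sana, Omar, Dmitri, Ravi, Mei, Amara, Kenji, Rohan, Declan.
Omar starts before Sana ends → Sana and Omar overlap.
Dmitri starts exactly when Sana ends (back-to-back, no overlap), so Sana has no further overlaps.
Dmitri starts before Omar ends → Omar and Dmitri overlap.
Ravi starts after Omar ends, so Omar has no further overlaps.
Ravi starts after Dmitri ends, so Dmitri has no further overlaps.
Mei starts before Ravi ends → Ravi and Mei overlap.
Amara starts after Ravi ends, so Ravi has no further overlaps.
Amara starts after Mei ends, so Mei has no further overlaps.
Kenji starts before Amara ends → Amara and Kenji overlap.
Rohan starts after Amara ends, so Amara has no further overlaps.
Rohan starts before Kenji ends → Kenji and Rohan overlap.
Declan starts before Kenji ends → Kenji and Declan overlap.
Declan starts before Rohan ends → Rohan and Declan overlap.

Amara & Kenji, Declan & Kenji, Declan & Rohan, Dmitri & Omar, Kenji & Rohan, Mei & Ravi, Omar & Sana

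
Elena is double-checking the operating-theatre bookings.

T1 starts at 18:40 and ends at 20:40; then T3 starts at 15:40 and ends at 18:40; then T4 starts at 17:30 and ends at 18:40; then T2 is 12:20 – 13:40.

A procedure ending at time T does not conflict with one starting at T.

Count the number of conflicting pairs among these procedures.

1

Sorted by start: T2, T3, T4, T1.
T3 starts after T2 ends; T2 is clear from here.
T4 starts before T3 ends → T3 and T4 overlap.
T1 starts exactly when T3 ends (back-to-back, no overlap).
T1 starts exactly when T4 ends (back-to-back, no overlap).
Overlapping pairs: T3 & T4 — 1 in total.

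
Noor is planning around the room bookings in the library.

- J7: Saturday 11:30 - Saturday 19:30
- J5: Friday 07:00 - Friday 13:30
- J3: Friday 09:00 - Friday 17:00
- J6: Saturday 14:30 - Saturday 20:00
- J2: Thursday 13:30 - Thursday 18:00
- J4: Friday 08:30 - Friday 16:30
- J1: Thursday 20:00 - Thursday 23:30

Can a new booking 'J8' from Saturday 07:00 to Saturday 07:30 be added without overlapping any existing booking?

J2: ends Thursday 18:00 at or before J8 starts Saturday 07:00 → clear.
J1: ends Thursday 23:30 at or before J8 starts Saturday 07:00 → clear.
J5: ends Friday 13:30 at or before J8 starts Saturday 07:00 → clear.
J4: ends Friday 16:30 at or before J8 starts Saturday 07:00 → clear.
J3: ends Friday 17:00 at or before J8 starts Saturday 07:00 → clear.
J7: starts Saturday 11:30 at or after J8 ends Saturday 07:30 → clear.
J6: starts Saturday 14:30 at or after J8 ends Saturday 07:30 → clear.

Yes — the slot is free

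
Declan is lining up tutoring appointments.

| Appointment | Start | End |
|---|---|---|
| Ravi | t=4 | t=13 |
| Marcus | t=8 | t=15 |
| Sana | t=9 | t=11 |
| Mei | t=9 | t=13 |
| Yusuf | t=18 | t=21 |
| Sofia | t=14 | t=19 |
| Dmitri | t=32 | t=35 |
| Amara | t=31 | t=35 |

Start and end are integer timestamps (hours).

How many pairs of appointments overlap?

Sorted by start: Ravi, Marcus, Sana, Mei, Sofia, Yusuf, Amara, Dmitri.
Marcus starts before Ravi ends → Ravi and Marcus overlap.
Sana starts before Ravi ends → Ravi and Sana overlap.
Mei starts before Ravi ends → Ravi and Mei overlap.
Sofia starts after Ravi ends; Ravi is clear from here.
Sana starts before Marcus ends → Marcus and Sana overlap.
Mei starts before Marcus ends → Marcus and Mei overlap.
Sofia starts before Marcus ends → Marcus and Sofia overlap.
Yusuf starts after Marcus ends; Marcus is clear from here.
Mei starts before Sana ends → Sana and Mei overlap.
Sofia starts after Sana ends; Sana is clear from here.
Sofia starts after Mei ends; Mei is clear from here.
Yusuf starts before Sofia ends → Sofia and Yusuf overlap.
Amara starts after Sofia ends; Sofia is clear from here.
Amara starts after Yusuf ends; Yusuf is clear from here.
Dmitri starts before Amara ends → Amara and Dmitri overlap.
Overlapping pairs: Amara & Dmitri, Marcus & Mei, Marcus & Ravi, Marcus & Sana, Marcus & Sofia, Mei & Ravi, Mei & Sana, Ravi & Sana, Sofia & Yusuf — 9 in total.

9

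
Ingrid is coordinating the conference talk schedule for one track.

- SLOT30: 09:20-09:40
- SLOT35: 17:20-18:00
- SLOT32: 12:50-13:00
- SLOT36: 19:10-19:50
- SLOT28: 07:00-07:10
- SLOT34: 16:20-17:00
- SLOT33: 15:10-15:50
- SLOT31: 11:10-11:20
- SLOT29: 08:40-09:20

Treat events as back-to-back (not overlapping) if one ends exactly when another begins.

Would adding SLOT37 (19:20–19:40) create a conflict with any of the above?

Yes — it overlaps SLOT36

SLOT28: ends 07:10 at or before SLOT37 starts 19:20 → clear.
SLOT29: ends 09:20 at or before SLOT37 starts 19:20 → clear.
SLOT30: ends 09:40 at or before SLOT37 starts 19:20 → clear.
SLOT31: ends 11:20 at or before SLOT37 starts 19:20 → clear.
SLOT32: ends 13:00 at or before SLOT37 starts 19:20 → clear.
SLOT33: ends 15:50 at or before SLOT37 starts 19:20 → clear.
SLOT34: ends 17:00 at or before SLOT37 starts 19:20 → clear.
SLOT35: ends 18:00 at or before SLOT37 starts 19:20 → clear.
SLOT36: starts 19:10 before SLOT37 ends 19:40, and ends 19:50 after SLOT37 starts 19:20 → overlap.
SLOT37 overlaps SLOT36.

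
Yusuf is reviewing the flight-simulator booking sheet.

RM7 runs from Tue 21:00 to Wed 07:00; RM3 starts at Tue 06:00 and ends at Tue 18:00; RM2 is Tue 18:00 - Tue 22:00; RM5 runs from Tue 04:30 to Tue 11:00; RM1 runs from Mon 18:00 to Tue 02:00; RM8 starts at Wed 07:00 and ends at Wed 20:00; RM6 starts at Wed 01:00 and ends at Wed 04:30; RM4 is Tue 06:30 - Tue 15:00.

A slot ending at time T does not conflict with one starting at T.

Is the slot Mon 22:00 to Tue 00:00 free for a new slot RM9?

RM1: starts Mon 18:00 before RM9 ends Tue 00:00, and ends Tue 02:00 after RM9 starts Mon 22:00 → overlap.
RM5: starts Tue 04:30 at or after RM9 ends Tue 00:00 → clear.
RM3: starts Tue 06:00 at or after RM9 ends Tue 00:00 → clear.
RM4: starts Tue 06:30 at or after RM9 ends Tue 00:00 → clear.
RM2: starts Tue 18:00 at or after RM9 ends Tue 00:00 → clear.
RM7: starts Tue 21:00 at or after RM9 ends Tue 00:00 → clear.
RM6: starts Wed 01:00 at or after RM9 ends Tue 00:00 → clear.
RM8: starts Wed 07:00 at or after RM9 ends Tue 00:00 → clear.
RM9 overlaps RM1.

No — it overlaps RM1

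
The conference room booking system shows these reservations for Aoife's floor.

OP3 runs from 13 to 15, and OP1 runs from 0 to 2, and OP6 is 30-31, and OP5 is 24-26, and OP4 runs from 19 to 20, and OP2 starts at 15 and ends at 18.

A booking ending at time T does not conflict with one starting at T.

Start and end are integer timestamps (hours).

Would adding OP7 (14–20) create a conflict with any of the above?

OP1: ends 2 at or before OP7 starts 14 → clear.
OP3: starts 13 before OP7 ends 20, and ends 15 after OP7 starts 14 → overlap.
OP2: starts 15 before OP7 ends 20, and ends 18 after OP7 starts 14 → overlap.
OP4: starts 19 before OP7 ends 20, and ends 20 after OP7 starts 14 → overlap.
OP5: starts 24 at or after OP7 ends 20 → clear.
OP6: starts 30 at or after OP7 ends 20 → clear.
OP7 overlaps OP2, OP3, OP4.

Yes — it overlaps OP2, OP3, OP4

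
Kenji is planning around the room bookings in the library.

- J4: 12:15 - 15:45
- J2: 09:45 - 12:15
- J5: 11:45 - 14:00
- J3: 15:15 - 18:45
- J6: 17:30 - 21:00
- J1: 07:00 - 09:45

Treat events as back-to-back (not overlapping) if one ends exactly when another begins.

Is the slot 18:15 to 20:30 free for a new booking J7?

J1: ends 09:45 at or before J7 starts 18:15 → clear.
J2: ends 12:15 at or before J7 starts 18:15 → clear.
J5: ends 14:00 at or before J7 starts 18:15 → clear.
J4: ends 15:45 at or before J7 starts 18:15 → clear.
J3: starts 15:15 before J7 ends 20:30, and ends 18:45 after J7 starts 18:15 → overlap.
J6: starts 17:30 before J7 ends 20:30, and ends 21:00 after J7 starts 18:15 → overlap.
J7 overlaps J3, J6.

No — it overlaps J3, J6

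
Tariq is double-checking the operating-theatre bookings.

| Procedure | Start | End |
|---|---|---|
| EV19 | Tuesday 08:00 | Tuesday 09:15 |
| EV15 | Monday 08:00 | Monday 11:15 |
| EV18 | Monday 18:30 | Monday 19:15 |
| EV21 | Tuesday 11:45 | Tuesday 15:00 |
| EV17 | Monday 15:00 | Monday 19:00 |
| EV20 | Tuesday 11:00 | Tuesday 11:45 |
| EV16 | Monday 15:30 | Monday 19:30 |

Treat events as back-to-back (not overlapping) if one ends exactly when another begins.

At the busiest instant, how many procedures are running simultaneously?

3

Walk through starts and ends in time order (an end at T is processed before a start at T):
Monday 08:00 start EV15 → 1
Monday 11:15 end EV15 → 0
Monday 15:00 start EV17 → 1
Monday 15:30 start EV16 → 2
Monday 18:30 start EV18 → 3
Monday 19:00 end EV17 → 2
Monday 19:15 end EV18 → 1
Monday 19:30 end EV16 → 0
Tuesday 08:00 start EV19 → 1
Tuesday 09:15 end EV19 → 0
Tuesday 11:00 start EV20 → 1
Tuesday 11:45 end EV20 → 0
Tuesday 11:45 start EV21 → 1
Tuesday 15:00 end EV21 → 0
Peak is 3, at Monday 18:30 (EV16, EV17, EV18).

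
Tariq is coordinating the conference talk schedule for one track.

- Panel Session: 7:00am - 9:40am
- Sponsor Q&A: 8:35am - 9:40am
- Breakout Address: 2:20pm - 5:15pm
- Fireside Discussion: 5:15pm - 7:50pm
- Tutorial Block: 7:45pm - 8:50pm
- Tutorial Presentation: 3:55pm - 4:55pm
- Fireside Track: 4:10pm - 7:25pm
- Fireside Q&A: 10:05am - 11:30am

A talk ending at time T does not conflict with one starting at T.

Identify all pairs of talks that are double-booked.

Breakout Address & Fireside Track, Breakout Address & Tutorial Presentation, Fireside Discussion & Fireside Track, Fireside Discussion & Tutorial Block, Fireside Track & Tutorial Presentation, Panel Session & Sponsor Q&A

Sorted by start: Panel Session, Sponsor Q&A, Fireside Q&A, Breakout Address, Tutorial Presentation, Fireside Track, Fireside Discussion, Tutorial Block.
Sponsor Q&A starts before Panel Session ends → Panel Session and Sponsor Q&A overlap.
Fireside Q&A starts after Panel Session ends — done with Panel Session.
Fireside Q&A starts after Sponsor Q&A ends — done with Sponsor Q&A.
Breakout Address starts after Fireside Q&A ends — done with Fireside Q&A.
Tutorial Presentation starts before Breakout Address ends → Breakout Address and Tutorial Presentation overlap.
Fireside Track starts before Breakout Address ends → Breakout Address and Fireside Track overlap.
Fireside Discussion starts exactly when Breakout Address ends (back-to-back, no overlap) — done with Breakout Address.
Fireside Track starts before Tutorial Presentation ends → Tutorial Presentation and Fireside Track overlap.
Fireside Discussion starts after Tutorial Presentation ends — done with Tutorial Presentation.
Fireside Discussion starts before Fireside Track ends → Fireside Track and Fireside Discussion overlap.
Tutorial Block starts after Fireside Track ends.
Tutorial Block starts before Fireside Discussion ends → Fireside Discussion and Tutorial Block overlap.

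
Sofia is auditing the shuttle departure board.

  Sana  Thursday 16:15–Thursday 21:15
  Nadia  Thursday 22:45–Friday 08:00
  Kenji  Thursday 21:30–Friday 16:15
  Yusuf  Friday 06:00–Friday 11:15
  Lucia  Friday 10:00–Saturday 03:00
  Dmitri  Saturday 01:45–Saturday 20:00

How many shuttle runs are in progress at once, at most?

Sweep the timeline, counting +1 at each start and −1 at each end (ends before starts at a tie):
Thursday 16:15 start Sana → 1
Thursday 21:15 end Sana → 0
Thursday 21:30 start Kenji → 1
Thursday 22:45 start Nadia → 2
Friday 06:00 start Yusuf → 3
Friday 08:00 end Nadia → 2
Friday 10:00 start Lucia → 3
Friday 11:15 end Yusuf → 2
Friday 16:15 end Kenji → 1
Saturday 01:45 start Dmitri → 2
Saturday 03:00 end Lucia → 1
Saturday 20:00 end Dmitri → 0
Peak is 3, at Friday 06:00 (Kenji, Nadia, Yusuf).

3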